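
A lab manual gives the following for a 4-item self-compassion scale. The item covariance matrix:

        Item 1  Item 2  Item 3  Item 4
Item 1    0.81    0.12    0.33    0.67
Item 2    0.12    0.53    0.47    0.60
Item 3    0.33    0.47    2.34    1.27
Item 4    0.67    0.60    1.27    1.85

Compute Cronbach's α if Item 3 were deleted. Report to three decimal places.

α = 0.698

Remaining items: Item 1, Item 2, Item 4 (k = 3).
Σσᵢ² = 0.81 + 0.53 + 1.85 = 3.19
σ²_T = 3.19 + 2 × 1.39 = 5.97
α (item deleted) = (3/2)·(1 − 3.19/5.97) = 0.698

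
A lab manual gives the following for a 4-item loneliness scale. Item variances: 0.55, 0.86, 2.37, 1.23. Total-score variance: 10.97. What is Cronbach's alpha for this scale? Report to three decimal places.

Cronbach's alpha = 0.724

ΣVar(i) = 0.55 + 0.86 + 2.37 + 1.23 = 5.01
α = (k/(k−1))·(1 − ΣVar(i)/σ²_T) = (4/3)·(1 − 5.01/10.97) = 0.724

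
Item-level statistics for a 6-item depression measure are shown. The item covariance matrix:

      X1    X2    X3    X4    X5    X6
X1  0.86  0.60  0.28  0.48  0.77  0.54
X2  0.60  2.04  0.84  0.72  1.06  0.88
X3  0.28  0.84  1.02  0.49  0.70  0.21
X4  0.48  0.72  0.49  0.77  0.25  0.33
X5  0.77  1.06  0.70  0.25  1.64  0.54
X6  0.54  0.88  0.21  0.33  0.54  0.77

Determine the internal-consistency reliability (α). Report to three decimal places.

sum of item variances = 0.86 + 2.04 + 1.02 + 0.77 + 1.64 + 0.77 = 7.10
Sum of the distinct covariances = 8.69
total variance = 7.10 + 2 × 8.69 = 24.48
α = (k/(k−1))·(1 − sum of item variances/total variance) = (6/5)·(1 − 7.10/24.48) = 0.852

α = 0.852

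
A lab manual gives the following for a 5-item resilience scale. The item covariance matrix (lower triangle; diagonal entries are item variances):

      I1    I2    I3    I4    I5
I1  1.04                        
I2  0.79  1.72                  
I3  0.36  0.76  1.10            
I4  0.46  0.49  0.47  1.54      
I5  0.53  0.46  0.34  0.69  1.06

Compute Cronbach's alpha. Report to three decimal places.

Cronbach's alpha = 0.779

Σσ²ᵢ = 1.04 + 1.72 + 1.10 + 1.54 + 1.06 = 6.46
Sum of off-diagonal covariances = 5.35
σ²_total = 6.46 + 2 × 5.35 = 17.16
α = (k/(k−1))·(1 − Σσ²ᵢ/σ²_total) = (5/4)·(1 − 6.46/17.16) = 0.779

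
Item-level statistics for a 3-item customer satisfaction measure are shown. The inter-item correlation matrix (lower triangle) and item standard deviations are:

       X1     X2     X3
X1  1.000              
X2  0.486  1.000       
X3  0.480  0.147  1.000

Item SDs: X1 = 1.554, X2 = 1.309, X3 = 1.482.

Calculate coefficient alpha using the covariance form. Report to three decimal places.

Σσ²ᵢ = 1.554² + 1.309² + 1.482² = 6.3247
Covariances σ_ij = r_ij · s_i · s_j:
  σ(X1,X2) = 0.486 × 1.554 × 1.309 = 0.9886
  σ(X1,X3) = 0.480 × 1.554 × 1.482 = 1.1055
  σ(X2,X3) = 0.147 × 1.309 × 1.482 = 0.2852
σ²_T = Σσ²ᵢ + 2·Σσ_ij = 6.3247 + 2 × 2.3793 = 11.0833
α = (3/2)·(1 − 6.3247/11.0833) = 0.644

α = 0.644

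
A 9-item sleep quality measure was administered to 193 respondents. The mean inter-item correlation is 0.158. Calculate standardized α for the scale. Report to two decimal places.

Standardized α = k·r̄ / (1 + (k−1)·r̄) = 9 × 0.158 / (1 + 8 × 0.158)
  = 1.4220 / 2.2640 = 0.63

α = 0.63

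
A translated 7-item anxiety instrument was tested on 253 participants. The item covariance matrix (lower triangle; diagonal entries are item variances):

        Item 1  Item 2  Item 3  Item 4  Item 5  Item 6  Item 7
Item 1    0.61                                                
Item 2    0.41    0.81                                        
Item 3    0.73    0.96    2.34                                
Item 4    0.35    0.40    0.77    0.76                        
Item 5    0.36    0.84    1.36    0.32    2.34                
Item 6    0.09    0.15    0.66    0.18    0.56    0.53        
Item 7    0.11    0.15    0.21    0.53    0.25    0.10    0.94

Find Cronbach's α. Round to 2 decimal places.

Cronbach's α = 0.81

Σσᵢ² = 0.61 + 0.81 + 2.34 + 0.76 + 2.34 + 0.53 + 0.94 = 8.33
Sum of the distinct covariances = 9.49
Var(T) = 8.33 + 2 × 9.49 = 27.31
α = (k/(k−1))·(1 − Σσᵢ²/Var(T)) = (7/6)·(1 − 8.33/27.31) = 0.81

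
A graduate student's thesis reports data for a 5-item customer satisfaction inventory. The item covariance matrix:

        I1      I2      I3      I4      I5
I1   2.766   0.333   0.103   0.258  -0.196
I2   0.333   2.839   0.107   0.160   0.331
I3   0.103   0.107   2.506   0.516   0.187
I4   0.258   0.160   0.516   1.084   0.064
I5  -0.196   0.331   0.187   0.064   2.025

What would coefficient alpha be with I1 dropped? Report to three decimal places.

α = 0.325

Remaining items: I2, I3, I4, I5 (k = 4).
ΣVar(i) = 2.839 + 2.506 + 1.084 + 2.025 = 8.454
σ²_T = 8.454 + 2 × 1.365 = 11.184
α (item deleted) = (4/3)·(1 − 8.454/11.184) = 0.325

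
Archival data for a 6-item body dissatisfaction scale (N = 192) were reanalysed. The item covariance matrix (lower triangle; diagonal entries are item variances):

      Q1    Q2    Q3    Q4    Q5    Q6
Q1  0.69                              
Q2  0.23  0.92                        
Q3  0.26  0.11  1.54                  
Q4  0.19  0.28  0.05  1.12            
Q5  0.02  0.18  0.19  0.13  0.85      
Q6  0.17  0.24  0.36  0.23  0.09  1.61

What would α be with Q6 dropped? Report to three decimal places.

Remaining items: Q1, Q2, Q3, Q4, Q5 (k = 5).
sum of item variances = 0.69 + 0.92 + 1.54 + 1.12 + 0.85 = 5.12
total variance = 5.12 + 2 × 1.64 = 8.40
α (item deleted) = (5/4)·(1 − 5.12/8.40) = 0.488

α = 0.488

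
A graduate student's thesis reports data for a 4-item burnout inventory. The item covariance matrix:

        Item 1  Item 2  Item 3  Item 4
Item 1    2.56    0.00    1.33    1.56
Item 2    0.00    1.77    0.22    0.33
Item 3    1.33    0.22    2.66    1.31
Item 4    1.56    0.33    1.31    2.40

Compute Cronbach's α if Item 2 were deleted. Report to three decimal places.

Remaining items: Item 1, Item 3, Item 4 (k = 3).
Σσᵢ² = 2.56 + 2.66 + 2.40 = 7.62
σ²_total = 7.62 + 2 × 4.20 = 16.02
α (item deleted) = (3/2)·(1 − 7.62/16.02) = 0.787

α = 0.787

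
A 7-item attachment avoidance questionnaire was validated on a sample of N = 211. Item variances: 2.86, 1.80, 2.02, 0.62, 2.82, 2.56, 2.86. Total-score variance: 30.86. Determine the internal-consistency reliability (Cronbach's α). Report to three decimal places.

Cronbach's α = 0.579

ΣVar(i) = 2.86 + 1.80 + 2.02 + 0.62 + 2.82 + 2.56 + 2.86 = 15.54
α = (k/(k−1))·(1 − ΣVar(i)/Var(T)) = (7/6)·(1 − 15.54/30.86) = 0.579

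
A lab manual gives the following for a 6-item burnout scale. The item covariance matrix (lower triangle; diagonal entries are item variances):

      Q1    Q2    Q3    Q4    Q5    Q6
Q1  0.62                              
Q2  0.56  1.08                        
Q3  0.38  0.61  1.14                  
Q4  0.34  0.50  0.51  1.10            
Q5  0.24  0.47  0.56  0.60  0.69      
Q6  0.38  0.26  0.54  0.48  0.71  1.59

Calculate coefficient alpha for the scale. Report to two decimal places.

α = 0.84

Σσᵢ² = 0.62 + 1.08 + 1.14 + 1.10 + 0.69 + 1.59 = 6.22
Σ_{i<j} σ_ij = 7.14
σ²_T = 6.22 + 2 × 7.14 = 20.50
α = (k/(k−1))·(1 − Σσᵢ²/σ²_T) = (6/5)·(1 − 6.22/20.50) = 0.84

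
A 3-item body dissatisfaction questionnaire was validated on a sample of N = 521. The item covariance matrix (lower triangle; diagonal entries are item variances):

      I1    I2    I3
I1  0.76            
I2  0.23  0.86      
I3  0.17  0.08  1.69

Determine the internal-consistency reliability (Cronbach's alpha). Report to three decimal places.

Σσᵢ² = 0.76 + 0.86 + 1.69 = 3.31
Sum of off-diagonal covariances = 0.48
Var(T) = 3.31 + 2 × 0.48 = 4.27
α = (k/(k−1))·(1 − Σσᵢ²/Var(T)) = (3/2)·(1 − 3.31/4.27) = 0.337

α = 0.337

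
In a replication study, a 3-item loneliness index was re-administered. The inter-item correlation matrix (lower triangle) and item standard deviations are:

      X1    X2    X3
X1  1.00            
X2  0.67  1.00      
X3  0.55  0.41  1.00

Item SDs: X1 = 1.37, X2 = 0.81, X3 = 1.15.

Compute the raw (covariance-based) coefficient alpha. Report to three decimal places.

Σσ²ᵢ = 1.37² + 0.81² + 1.15² = 3.8555
Covariances σ_ij = r_ij · s_i · s_j:
  σ(X1,X2) = 0.67 × 1.37 × 0.81 = 0.7435
  σ(X1,X3) = 0.55 × 1.37 × 1.15 = 0.8665
  σ(X2,X3) = 0.41 × 0.81 × 1.15 = 0.3819
σ²_T = Σσ²ᵢ + 2·Σσ_ij = 3.8555 + 2 × 1.9919 = 7.8393
α = (3/2)·(1 − 3.8555/7.8393) = 0.762

α = 0.762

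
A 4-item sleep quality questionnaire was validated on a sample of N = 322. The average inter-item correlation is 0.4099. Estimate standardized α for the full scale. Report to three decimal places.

Standardized α = k·r̄ / (1 + (k−1)·r̄) = 4 × 0.4099 / (1 + 3 × 0.4099)
  = 1.6396 / 2.2297 = 0.735

α = 0.735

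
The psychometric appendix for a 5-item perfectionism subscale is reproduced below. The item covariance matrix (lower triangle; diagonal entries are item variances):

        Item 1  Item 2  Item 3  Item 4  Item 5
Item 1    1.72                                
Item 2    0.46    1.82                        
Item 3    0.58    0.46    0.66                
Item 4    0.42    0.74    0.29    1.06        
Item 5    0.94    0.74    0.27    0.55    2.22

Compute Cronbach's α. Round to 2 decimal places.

α = 0.74

Σσ²ᵢ = 1.72 + 1.82 + 0.66 + 1.06 + 2.22 = 7.48
Sum of the distinct covariances = 5.45
σ²_total = 7.48 + 2 × 5.45 = 18.38
α = (k/(k−1))·(1 − Σσ²ᵢ/σ²_total) = (5/4)·(1 − 7.48/18.38) = 0.74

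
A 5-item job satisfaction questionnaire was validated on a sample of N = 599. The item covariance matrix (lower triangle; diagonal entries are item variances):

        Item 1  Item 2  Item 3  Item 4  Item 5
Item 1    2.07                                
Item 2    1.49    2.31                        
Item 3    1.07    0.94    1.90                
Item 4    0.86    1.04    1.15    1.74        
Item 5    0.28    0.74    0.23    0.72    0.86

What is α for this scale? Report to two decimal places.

Σσ²ᵢ = 2.07 + 2.31 + 1.90 + 1.74 + 0.86 = 8.88
Sum of the distinct covariances = 8.52
total variance = 8.88 + 2 × 8.52 = 25.92
α = (k/(k−1))·(1 − Σσ²ᵢ/total variance) = (5/4)·(1 − 8.88/25.92) = 0.82

α = 0.82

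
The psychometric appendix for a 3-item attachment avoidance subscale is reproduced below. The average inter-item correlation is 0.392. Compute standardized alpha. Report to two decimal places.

Standardized α = k·r̄ / (1 + (k−1)·r̄) = 3 × 0.392 / (1 + 2 × 0.392)
  = 1.1760 / 1.7840 = 0.66

α = 0.66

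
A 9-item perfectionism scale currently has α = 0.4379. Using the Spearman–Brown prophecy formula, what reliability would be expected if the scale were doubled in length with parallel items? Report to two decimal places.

Length factor m = 2
α' = m·α / (1 + (m−1)·α)
   = 2 × 0.4379 / (1 + (2 − 1) × 0.4379)
   = 0.8758 / 1.4379 = 0.61

predicted reliability = 0.61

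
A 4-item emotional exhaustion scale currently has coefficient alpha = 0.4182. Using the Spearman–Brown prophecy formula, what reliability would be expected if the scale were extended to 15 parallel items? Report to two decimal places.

Length factor m = 15/4 = 3.7500
α' = m·α / (1 + (m−1)·α)
   = 15/4 × 0.4182 / (1 + (15/4 − 1) × 0.4182)
   = 1.5683 / 2.1501 = 0.73

predicted reliability = 0.73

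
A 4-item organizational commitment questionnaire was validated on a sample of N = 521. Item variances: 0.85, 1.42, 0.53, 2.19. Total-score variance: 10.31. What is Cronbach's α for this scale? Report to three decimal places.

Cronbach's α = 0.688

sum of item variances = 0.85 + 1.42 + 0.53 + 2.19 = 4.99
α = (k/(k−1))·(1 − sum of item variances/σ²_total) = (4/3)·(1 − 4.99/10.31) = 0.688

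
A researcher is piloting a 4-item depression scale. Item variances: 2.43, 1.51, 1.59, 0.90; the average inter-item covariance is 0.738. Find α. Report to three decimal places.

α = 0.772

sum of item variances = 2.43 + 1.51 + 1.59 + 0.90 = 6.43
Sum of the 6 distinct covariances = 6 × 0.738 = 4.428
total variance = sum of item variances + 2·Σcov = 6.43 + 2 × 4.428 = 15.286
α = (4/3)·(1 − 6.43/15.286) = 0.772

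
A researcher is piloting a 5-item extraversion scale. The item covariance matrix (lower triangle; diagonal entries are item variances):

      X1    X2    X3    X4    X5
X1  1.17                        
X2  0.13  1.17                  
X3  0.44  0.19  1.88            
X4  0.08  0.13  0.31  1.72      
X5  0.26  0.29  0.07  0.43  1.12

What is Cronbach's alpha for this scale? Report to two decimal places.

ΣVar(i) = 1.17 + 1.17 + 1.88 + 1.72 + 1.12 = 7.06
Sum of off-diagonal covariances = 2.33
Var(T) = 7.06 + 2 × 2.33 = 11.72
α = (k/(k−1))·(1 − ΣVar(i)/Var(T)) = (5/4)·(1 − 7.06/11.72) = 0.50

α = 0.50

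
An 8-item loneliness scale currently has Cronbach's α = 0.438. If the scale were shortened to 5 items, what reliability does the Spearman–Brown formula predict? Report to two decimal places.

Length factor m = 5/8 = 0.6250
α' = m·α / (1 − (1−m)·α)
   = 5/8 × 0.438 / (1 − (1 − 5/8) × 0.438)
   = 0.2737 / 0.8357 = 0.33

predicted reliability = 0.33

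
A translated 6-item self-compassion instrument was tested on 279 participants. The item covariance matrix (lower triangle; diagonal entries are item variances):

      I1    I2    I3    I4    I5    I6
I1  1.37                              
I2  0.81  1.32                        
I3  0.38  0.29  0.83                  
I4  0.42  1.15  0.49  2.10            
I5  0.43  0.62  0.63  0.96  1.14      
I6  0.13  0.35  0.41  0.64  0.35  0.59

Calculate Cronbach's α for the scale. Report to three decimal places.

ΣVar(i) = 1.37 + 1.32 + 0.83 + 2.10 + 1.14 + 0.59 = 7.35
Σ_{i<j} σ_ij = 8.06
σ²_T = 7.35 + 2 × 8.06 = 23.47
α = (k/(k−1))·(1 − ΣVar(i)/σ²_T) = (6/5)·(1 − 7.35/23.47) = 0.824

Cronbach's α = 0.824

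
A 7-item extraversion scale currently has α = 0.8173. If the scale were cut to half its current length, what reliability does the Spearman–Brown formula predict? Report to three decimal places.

predicted reliability = 0.691

Length factor m = 1/2
α' = m·α / (1 − (1−m)·α)
   = 1/2 × 0.8173 / (1 − (1 − 1/2) × 0.8173)
   = 0.4087 / 0.5914 = 0.691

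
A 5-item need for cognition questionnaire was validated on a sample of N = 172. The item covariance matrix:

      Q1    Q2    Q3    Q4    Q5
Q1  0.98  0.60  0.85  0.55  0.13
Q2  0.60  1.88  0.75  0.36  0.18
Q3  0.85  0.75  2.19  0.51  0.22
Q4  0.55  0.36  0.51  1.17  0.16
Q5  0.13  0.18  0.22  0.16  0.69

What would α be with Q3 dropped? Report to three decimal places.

α = 0.608

Remaining items: Q1, Q2, Q4, Q5 (k = 4).
Σσ²ᵢ = 0.98 + 1.88 + 1.17 + 0.69 = 4.72
σ²_total = 4.72 + 2 × 1.98 = 8.68
α (item deleted) = (4/3)·(1 − 4.72/8.68) = 0.608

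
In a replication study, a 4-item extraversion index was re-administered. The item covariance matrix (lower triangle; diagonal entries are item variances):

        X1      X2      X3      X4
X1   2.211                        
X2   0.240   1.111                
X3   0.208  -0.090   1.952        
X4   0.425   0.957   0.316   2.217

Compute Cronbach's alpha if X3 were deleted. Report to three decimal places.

α = 0.554

Remaining items: X1, X2, X4 (k = 3).
Σσᵢ² = 2.211 + 1.111 + 2.217 = 5.539
σ²_T = 5.539 + 2 × 1.622 = 8.783
α (item deleted) = (3/2)·(1 − 5.539/8.783) = 0.554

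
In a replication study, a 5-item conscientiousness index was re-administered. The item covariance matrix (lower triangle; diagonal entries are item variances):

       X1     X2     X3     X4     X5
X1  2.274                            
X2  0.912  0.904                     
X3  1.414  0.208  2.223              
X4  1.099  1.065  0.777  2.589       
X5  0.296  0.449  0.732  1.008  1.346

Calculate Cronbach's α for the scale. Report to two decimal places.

ΣVar(i) = 2.274 + 0.904 + 2.223 + 2.589 + 1.346 = 9.336
Sum of off-diagonal covariances = 7.960
Var(T) = 9.336 + 2 × 7.960 = 25.256
α = (k/(k−1))·(1 − ΣVar(i)/Var(T)) = (5/4)·(1 − 9.336/25.256) = 0.79

α = 0.79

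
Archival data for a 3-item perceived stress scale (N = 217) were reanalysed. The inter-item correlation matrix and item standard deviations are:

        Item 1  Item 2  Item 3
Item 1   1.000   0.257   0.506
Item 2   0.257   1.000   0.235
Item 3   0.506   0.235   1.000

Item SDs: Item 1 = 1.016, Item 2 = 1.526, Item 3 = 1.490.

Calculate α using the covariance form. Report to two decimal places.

Σσ²ᵢ = 1.016² + 1.526² + 1.490² = 5.5810
Covariances σ_ij = r_ij · s_i · s_j:
  σ(Item 1,Item 2) = 0.257 × 1.016 × 1.526 = 0.3985
  σ(Item 1,Item 3) = 0.506 × 1.016 × 1.490 = 0.7660
  σ(Item 2,Item 3) = 0.235 × 1.526 × 1.490 = 0.5343
σ²_T = Σσ²ᵢ + 2·Σσ_ij = 5.5810 + 2 × 1.6988 = 8.9786
α = (3/2)·(1 − 5.5810/8.9786) = 0.57

α = 0.57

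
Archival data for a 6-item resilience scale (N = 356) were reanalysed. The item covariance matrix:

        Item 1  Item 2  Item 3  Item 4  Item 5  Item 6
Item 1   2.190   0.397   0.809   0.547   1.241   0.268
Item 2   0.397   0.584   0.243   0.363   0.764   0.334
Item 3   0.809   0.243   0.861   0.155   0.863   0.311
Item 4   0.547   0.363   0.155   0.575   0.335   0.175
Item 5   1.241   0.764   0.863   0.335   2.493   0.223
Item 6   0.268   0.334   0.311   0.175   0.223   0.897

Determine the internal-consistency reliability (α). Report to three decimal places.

α = 0.779

Σσᵢ² = 2.190 + 0.584 + 0.861 + 0.575 + 2.493 + 0.897 = 7.600
Sum of off-diagonal covariances = 7.028
Var(T) = 7.600 + 2 × 7.028 = 21.656
α = (k/(k−1))·(1 − Σσᵢ²/Var(T)) = (6/5)·(1 − 7.600/21.656) = 0.779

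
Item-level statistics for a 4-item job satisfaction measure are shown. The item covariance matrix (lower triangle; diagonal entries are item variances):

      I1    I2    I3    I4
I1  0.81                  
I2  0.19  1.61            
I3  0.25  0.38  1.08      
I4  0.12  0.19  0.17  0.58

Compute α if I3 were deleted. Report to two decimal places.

α = 0.38

Remaining items: I1, I2, I4 (k = 3).
sum of item variances = 0.81 + 1.61 + 0.58 = 3.00
total variance = 3.00 + 2 × 0.50 = 4.00
α (item deleted) = (3/2)·(1 − 3.00/4.00) = 0.38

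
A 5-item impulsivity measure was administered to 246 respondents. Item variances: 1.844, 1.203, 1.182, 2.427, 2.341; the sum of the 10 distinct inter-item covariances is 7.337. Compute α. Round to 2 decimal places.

α = 0.77

Σσ²ᵢ = 1.844 + 1.203 + 1.182 + 2.427 + 2.341 = 8.997
Sum of distinct covariances = 7.337
σ²_total = Σσ²ᵢ + 2·Σcov = 8.997 + 2 × 7.337 = 23.671
α = (5/4)·(1 − 8.997/23.671) = 0.77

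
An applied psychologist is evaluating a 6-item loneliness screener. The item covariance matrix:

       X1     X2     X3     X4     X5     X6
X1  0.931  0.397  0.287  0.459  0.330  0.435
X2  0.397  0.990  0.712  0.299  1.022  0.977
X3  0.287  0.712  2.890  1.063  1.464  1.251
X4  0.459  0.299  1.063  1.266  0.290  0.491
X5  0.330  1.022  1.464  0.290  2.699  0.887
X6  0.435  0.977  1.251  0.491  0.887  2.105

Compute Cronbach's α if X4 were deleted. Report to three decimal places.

α = 0.772

Remaining items: X1, X2, X3, X5, X6 (k = 5).
Σσ²ᵢ = 0.931 + 0.990 + 2.890 + 2.699 + 2.105 = 9.615
total variance = 9.615 + 2 × 7.762 = 25.139
α (item deleted) = (5/4)·(1 − 9.615/25.139) = 0.772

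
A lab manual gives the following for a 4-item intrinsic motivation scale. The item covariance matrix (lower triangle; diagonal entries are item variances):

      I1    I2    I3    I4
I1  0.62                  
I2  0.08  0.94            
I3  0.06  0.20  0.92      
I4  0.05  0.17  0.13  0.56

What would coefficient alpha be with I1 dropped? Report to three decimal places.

coefficient alpha = 0.439

Remaining items: I2, I3, I4 (k = 3).
Σσᵢ² = 0.94 + 0.92 + 0.56 = 2.42
Var(T) = 2.42 + 2 × 0.50 = 3.42
α (item deleted) = (3/2)·(1 − 2.42/3.42) = 0.439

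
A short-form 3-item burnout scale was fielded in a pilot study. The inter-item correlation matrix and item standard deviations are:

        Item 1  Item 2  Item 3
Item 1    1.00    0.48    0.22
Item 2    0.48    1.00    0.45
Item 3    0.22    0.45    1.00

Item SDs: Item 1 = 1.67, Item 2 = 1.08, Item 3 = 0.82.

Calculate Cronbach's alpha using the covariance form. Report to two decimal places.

Σσ²ᵢ = 1.67² + 1.08² + 0.82² = 4.6277
Covariances σ_ij = r_ij · s_i · s_j:
  σ(Item 1,Item 2) = 0.48 × 1.67 × 1.08 = 0.8657
  σ(Item 1,Item 3) = 0.22 × 1.67 × 0.82 = 0.3013
  σ(Item 2,Item 3) = 0.45 × 1.08 × 0.82 = 0.3985
σ²_T = Σσ²ᵢ + 2·Σσ_ij = 4.6277 + 2 × 1.5655 = 7.7587
α = (3/2)·(1 − 4.6277/7.7587) = 0.61

α = 0.61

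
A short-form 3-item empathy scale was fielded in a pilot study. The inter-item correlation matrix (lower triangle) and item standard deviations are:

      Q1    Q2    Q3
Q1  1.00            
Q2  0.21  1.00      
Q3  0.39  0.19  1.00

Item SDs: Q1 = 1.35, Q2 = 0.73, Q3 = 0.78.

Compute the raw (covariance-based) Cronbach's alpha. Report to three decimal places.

Σσ²ᵢ = 1.35² + 0.73² + 0.78² = 2.9638
Covariances σ_ij = r_ij · s_i · s_j:
  σ(Q1,Q2) = 0.21 × 1.35 × 0.73 = 0.2070
  σ(Q1,Q3) = 0.39 × 1.35 × 0.78 = 0.4107
  σ(Q2,Q3) = 0.19 × 0.73 × 0.78 = 0.1082
σ²_T = Σσ²ᵢ + 2·Σσ_ij = 2.9638 + 2 × 0.7259 = 4.4156
α = (3/2)·(1 − 2.9638/4.4156) = 0.493

Cronbach's alpha = 0.493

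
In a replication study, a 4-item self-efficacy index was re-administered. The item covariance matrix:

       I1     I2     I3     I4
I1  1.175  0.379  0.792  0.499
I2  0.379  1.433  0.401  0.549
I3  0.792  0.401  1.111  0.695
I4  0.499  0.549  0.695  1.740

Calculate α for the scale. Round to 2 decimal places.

α = 0.73

ΣVar(i) = 1.175 + 1.433 + 1.111 + 1.740 = 5.459
Σ_{i<j} σ_ij = 3.315
Var(T) = 5.459 + 2 × 3.315 = 12.089
α = (k/(k−1))·(1 − ΣVar(i)/Var(T)) = (4/3)·(1 − 5.459/12.089) = 0.73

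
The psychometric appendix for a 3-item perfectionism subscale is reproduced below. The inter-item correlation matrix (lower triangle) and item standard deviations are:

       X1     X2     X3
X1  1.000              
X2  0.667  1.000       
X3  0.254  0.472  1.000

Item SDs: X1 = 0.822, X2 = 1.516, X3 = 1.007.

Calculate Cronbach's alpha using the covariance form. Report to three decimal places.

Σσ²ᵢ = 0.822² + 1.516² + 1.007² = 3.9880
Covariances σ_ij = r_ij · s_i · s_j:
  σ(X1,X2) = 0.667 × 0.822 × 1.516 = 0.8312
  σ(X1,X3) = 0.254 × 0.822 × 1.007 = 0.2102
  σ(X2,X3) = 0.472 × 1.516 × 1.007 = 0.7206
σ²_T = Σσ²ᵢ + 2·Σσ_ij = 3.9880 + 2 × 1.7620 = 7.5120
α = (3/2)·(1 − 3.9880/7.5120) = 0.704

Cronbach's alpha = 0.704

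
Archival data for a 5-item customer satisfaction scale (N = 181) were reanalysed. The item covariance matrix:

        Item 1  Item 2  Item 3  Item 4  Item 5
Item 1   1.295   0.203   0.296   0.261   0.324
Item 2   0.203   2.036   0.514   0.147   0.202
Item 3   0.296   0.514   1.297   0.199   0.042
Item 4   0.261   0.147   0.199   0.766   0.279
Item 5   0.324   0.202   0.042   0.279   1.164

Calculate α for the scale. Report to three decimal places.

sum of item variances = 1.295 + 2.036 + 1.297 + 0.766 + 1.164 = 6.558
Sum of the distinct covariances = 2.467
σ²_total = 6.558 + 2 × 2.467 = 11.492
α = (k/(k−1))·(1 − sum of item variances/σ²_total) = (5/4)·(1 − 6.558/11.492) = 0.537

α = 0.537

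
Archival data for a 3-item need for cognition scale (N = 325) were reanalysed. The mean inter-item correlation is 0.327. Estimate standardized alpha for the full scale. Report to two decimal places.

α = 0.59

Standardized α = k·r̄ / (1 + (k−1)·r̄) = 3 × 0.327 / (1 + 2 × 0.327)
  = 0.9810 / 1.6540 = 0.59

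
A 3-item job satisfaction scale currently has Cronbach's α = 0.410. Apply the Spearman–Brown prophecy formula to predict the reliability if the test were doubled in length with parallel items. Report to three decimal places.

predicted reliability = 0.582

Length factor m = 2
α' = m·α / (1 + (m−1)·α)
   = 2 × 0.410 / (1 + (2 − 1) × 0.410)
   = 0.8200 / 1.4100 = 0.582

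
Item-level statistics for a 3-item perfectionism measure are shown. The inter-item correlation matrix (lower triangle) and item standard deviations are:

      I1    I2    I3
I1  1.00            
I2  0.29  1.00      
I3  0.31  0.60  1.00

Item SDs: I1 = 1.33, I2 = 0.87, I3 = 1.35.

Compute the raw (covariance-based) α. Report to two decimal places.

α = 0.64

Σσ²ᵢ = 1.33² + 0.87² + 1.35² = 4.3483
Covariances σ_ij = r_ij · s_i · s_j:
  σ(I1,I2) = 0.29 × 1.33 × 0.87 = 0.3356
  σ(I1,I3) = 0.31 × 1.33 × 1.35 = 0.5566
  σ(I2,I3) = 0.60 × 0.87 × 1.35 = 0.7047
σ²_T = Σσ²ᵢ + 2·Σσ_ij = 4.3483 + 2 × 1.5969 = 7.5421
α = (3/2)·(1 − 4.3483/7.5421) = 0.64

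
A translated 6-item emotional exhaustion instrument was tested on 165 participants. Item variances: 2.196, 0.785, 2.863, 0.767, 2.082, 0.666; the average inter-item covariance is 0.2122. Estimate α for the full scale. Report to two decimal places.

Σσᵢ² = 2.196 + 0.785 + 2.863 + 0.767 + 2.082 + 0.666 = 9.359
Sum of the 15 distinct covariances = 15 × 0.2122 = 3.1830
σ²_total = Σσᵢ² + 2·Σcov = 9.359 + 2 × 3.1830 = 15.7250
α = (6/5)·(1 − 9.359/15.7250) = 0.49

α = 0.49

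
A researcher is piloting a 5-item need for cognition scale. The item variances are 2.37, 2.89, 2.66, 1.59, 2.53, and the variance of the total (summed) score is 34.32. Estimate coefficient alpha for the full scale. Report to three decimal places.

Σσ²ᵢ = 2.37 + 2.89 + 2.66 + 1.59 + 2.53 = 12.04
α = (k/(k−1))·(1 − Σσ²ᵢ/total variance) = (5/4)·(1 − 12.04/34.32) = 0.811

α = 0.811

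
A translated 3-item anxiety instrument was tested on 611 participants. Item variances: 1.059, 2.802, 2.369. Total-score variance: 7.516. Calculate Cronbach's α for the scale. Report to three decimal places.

Σσ²ᵢ = 1.059 + 2.802 + 2.369 = 6.230
α = (k/(k−1))·(1 − Σσ²ᵢ/total variance) = (3/2)·(1 − 6.230/7.516) = 0.257

Cronbach's α = 0.257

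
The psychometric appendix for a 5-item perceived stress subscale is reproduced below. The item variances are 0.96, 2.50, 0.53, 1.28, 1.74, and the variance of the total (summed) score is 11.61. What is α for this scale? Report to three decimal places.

Σσᵢ² = 0.96 + 2.50 + 0.53 + 1.28 + 1.74 = 7.01
α = (k/(k−1))·(1 − Σσᵢ²/Var(T)) = (5/4)·(1 − 7.01/11.61) = 0.495

α = 0.495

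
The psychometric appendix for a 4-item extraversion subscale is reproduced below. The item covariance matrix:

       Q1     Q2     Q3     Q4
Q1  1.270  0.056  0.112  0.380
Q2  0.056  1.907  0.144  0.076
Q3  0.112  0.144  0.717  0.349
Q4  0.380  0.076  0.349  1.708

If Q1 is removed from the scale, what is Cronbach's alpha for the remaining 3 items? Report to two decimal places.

Remaining items: Q2, Q3, Q4 (k = 3).
Σσ²ᵢ = 1.907 + 0.717 + 1.708 = 4.332
σ²_T = 4.332 + 2 × 0.569 = 5.470
α (item deleted) = (3/2)·(1 − 4.332/5.470) = 0.31

α = 0.31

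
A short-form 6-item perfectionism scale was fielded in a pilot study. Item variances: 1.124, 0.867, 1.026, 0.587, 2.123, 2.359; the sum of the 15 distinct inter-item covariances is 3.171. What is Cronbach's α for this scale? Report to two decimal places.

α = 0.53

Σσ²ᵢ = 1.124 + 0.867 + 1.026 + 0.587 + 2.123 + 2.359 = 8.086
Sum of distinct covariances = 3.171
total variance = Σσ²ᵢ + 2·Σcov = 8.086 + 2 × 3.171 = 14.428
α = (6/5)·(1 − 8.086/14.428) = 0.53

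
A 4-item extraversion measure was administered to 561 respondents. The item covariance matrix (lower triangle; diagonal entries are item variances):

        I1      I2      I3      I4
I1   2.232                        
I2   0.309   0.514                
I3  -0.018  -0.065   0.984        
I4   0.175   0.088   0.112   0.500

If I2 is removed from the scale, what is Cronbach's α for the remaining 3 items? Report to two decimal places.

Cronbach's α = 0.19

Remaining items: I1, I3, I4 (k = 3).
sum of item variances = 2.232 + 0.984 + 0.500 = 3.716
Var(T) = 3.716 + 2 × 0.269 = 4.254
α (item deleted) = (3/2)·(1 − 3.716/4.254) = 0.19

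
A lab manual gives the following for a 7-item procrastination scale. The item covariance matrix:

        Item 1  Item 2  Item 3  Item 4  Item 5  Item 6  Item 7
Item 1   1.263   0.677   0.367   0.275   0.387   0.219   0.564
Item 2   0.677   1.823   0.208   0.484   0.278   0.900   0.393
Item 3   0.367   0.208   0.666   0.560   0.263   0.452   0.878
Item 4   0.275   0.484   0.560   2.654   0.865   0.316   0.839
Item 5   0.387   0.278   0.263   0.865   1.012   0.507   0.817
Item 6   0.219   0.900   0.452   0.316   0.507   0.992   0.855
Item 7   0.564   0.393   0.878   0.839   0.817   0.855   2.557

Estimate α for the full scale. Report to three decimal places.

α = 0.781

sum of item variances = 1.263 + 1.823 + 0.666 + 2.654 + 1.012 + 0.992 + 2.557 = 10.967
Σ_{i<j} σ_ij = 11.104
Var(T) = 10.967 + 2 × 11.104 = 33.175
α = (k/(k−1))·(1 − sum of item variances/Var(T)) = (7/6)·(1 − 10.967/33.175) = 0.781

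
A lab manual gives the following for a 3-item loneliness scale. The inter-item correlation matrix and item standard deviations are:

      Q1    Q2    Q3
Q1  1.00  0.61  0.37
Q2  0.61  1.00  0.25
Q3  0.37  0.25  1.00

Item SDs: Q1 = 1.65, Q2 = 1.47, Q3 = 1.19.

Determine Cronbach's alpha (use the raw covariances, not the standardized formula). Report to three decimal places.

α = 0.684

Σσ²ᵢ = 1.65² + 1.47² + 1.19² = 6.2995
Covariances σ_ij = r_ij · s_i · s_j:
  σ(Q1,Q2) = 0.61 × 1.65 × 1.47 = 1.4796
  σ(Q1,Q3) = 0.37 × 1.65 × 1.19 = 0.7265
  σ(Q2,Q3) = 0.25 × 1.47 × 1.19 = 0.4373
σ²_T = Σσ²ᵢ + 2·Σσ_ij = 6.2995 + 2 × 2.6434 = 11.5863
α = (3/2)·(1 − 6.2995/11.5863) = 0.684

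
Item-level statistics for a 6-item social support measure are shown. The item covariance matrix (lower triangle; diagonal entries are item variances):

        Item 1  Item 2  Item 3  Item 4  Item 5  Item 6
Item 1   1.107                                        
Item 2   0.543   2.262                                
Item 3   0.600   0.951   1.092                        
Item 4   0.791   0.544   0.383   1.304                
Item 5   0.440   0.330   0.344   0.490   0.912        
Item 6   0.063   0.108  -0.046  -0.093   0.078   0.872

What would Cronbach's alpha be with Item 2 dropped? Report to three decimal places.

Remaining items: Item 1, Item 3, Item 4, Item 5, Item 6 (k = 5).
Σσ²ᵢ = 1.107 + 1.092 + 1.304 + 0.912 + 0.872 = 5.287
Var(T) = 5.287 + 2 × 3.050 = 11.387
α (item deleted) = (5/4)·(1 − 5.287/11.387) = 0.670

Cronbach's alpha = 0.670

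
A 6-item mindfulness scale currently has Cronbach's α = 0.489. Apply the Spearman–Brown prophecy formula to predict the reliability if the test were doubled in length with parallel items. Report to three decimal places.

predicted reliability = 0.657

Length factor m = 2
α' = m·α / (1 + (m−1)·α)
   = 2 × 0.489 / (1 + (2 − 1) × 0.489)
   = 0.9780 / 1.4890 = 0.657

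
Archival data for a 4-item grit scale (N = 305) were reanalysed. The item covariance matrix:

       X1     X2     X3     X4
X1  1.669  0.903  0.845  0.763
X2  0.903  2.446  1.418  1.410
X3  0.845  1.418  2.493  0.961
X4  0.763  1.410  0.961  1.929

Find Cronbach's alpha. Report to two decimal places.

Σσᵢ² = 1.669 + 2.446 + 2.493 + 1.929 = 8.537
Sum of the distinct covariances = 6.300
σ²_total = 8.537 + 2 × 6.300 = 21.137
α = (k/(k−1))·(1 − Σσᵢ²/σ²_total) = (4/3)·(1 − 8.537/21.137) = 0.79

α = 0.79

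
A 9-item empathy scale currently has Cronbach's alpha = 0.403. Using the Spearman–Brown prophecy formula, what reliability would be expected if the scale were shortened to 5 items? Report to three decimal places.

predicted reliability = 0.273

Length factor m = 5/9 = 0.5556
α' = m·α / (1 − (1−m)·α)
   = 5/9 × 0.403 / (1 − (1 − 5/9) × 0.403)
   = 0.2239 / 0.8209 = 0.273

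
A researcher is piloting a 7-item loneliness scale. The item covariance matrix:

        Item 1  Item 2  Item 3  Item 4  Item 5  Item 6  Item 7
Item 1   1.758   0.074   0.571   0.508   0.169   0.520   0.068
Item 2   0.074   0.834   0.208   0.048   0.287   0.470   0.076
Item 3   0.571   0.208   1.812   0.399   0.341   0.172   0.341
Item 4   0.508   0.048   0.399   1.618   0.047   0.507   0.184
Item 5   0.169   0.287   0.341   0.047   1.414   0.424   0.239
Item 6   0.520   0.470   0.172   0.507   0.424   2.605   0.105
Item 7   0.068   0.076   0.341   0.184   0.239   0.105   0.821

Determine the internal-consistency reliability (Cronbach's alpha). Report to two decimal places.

Cronbach's alpha = 0.60

Σσᵢ² = 1.758 + 0.834 + 1.812 + 1.618 + 1.414 + 2.605 + 0.821 = 10.862
Sum of off-diagonal covariances = 5.758
total variance = 10.862 + 2 × 5.758 = 22.378
α = (k/(k−1))·(1 − Σσᵢ²/total variance) = (7/6)·(1 − 10.862/22.378) = 0.60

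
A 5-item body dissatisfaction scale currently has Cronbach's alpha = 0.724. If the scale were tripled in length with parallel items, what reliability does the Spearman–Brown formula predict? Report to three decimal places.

Length factor m = 3
α' = m·α / (1 + (m−1)·α)
   = 3 × 0.724 / (1 + (3 − 1) × 0.724)
   = 2.1720 / 2.4480 = 0.887

predicted reliability = 0.887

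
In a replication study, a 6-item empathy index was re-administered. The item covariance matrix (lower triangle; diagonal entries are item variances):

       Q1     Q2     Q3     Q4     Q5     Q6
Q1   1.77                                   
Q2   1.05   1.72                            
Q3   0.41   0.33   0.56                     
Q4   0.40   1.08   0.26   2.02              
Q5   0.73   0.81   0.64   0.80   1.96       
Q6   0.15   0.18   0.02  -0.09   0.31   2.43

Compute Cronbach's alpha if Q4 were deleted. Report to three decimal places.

Cronbach's alpha = 0.654

Remaining items: Q1, Q2, Q3, Q5, Q6 (k = 5).
Σσ²ᵢ = 1.77 + 1.72 + 0.56 + 1.96 + 2.43 = 8.44
Var(T) = 8.44 + 2 × 4.63 = 17.70
α (item deleted) = (5/4)·(1 − 8.44/17.70) = 0.654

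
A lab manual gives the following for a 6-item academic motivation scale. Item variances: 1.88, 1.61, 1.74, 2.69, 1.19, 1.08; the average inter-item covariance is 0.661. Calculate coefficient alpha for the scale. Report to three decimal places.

ΣVar(i) = 1.88 + 1.61 + 1.74 + 2.69 + 1.19 + 1.08 = 10.19
Sum of the 15 distinct covariances = 15 × 0.661 = 9.915
total variance = ΣVar(i) + 2·Σcov = 10.19 + 2 × 9.915 = 30.020
α = (6/5)·(1 − 10.19/30.020) = 0.793

coefficient alpha = 0.793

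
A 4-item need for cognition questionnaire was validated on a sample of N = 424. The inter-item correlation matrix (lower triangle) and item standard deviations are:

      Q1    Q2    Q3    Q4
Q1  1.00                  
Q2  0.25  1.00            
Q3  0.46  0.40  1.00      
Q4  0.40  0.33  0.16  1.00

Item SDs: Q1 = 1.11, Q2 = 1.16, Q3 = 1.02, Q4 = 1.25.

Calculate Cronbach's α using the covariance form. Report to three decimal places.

α = 0.662

Σσ²ᵢ = 1.11² + 1.16² + 1.02² + 1.25² = 5.1806
Covariances σ_ij = r_ij · s_i · s_j:
  σ(Q1,Q2) = 0.25 × 1.11 × 1.16 = 0.3219
  σ(Q1,Q3) = 0.46 × 1.11 × 1.02 = 0.5208
  σ(Q1,Q4) = 0.40 × 1.11 × 1.25 = 0.5550
  σ(Q2,Q3) = 0.40 × 1.16 × 1.02 = 0.4733
  σ(Q2,Q4) = 0.33 × 1.16 × 1.25 = 0.4785
  σ(Q3,Q4) = 0.16 × 1.02 × 1.25 = 0.2040
σ²_T = Σσ²ᵢ + 2·Σσ_ij = 5.1806 + 2 × 2.5535 = 10.2876
α = (4/3)·(1 − 5.1806/10.2876) = 0.662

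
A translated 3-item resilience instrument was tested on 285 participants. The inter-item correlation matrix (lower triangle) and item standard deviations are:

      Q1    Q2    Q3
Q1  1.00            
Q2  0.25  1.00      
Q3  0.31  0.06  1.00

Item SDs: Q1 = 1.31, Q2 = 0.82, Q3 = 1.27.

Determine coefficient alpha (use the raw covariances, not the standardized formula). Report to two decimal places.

α = 0.45

Σσ²ᵢ = 1.31² + 0.82² + 1.27² = 4.0014
Covariances σ_ij = r_ij · s_i · s_j:
  σ(Q1,Q2) = 0.25 × 1.31 × 0.82 = 0.2686
  σ(Q1,Q3) = 0.31 × 1.31 × 1.27 = 0.5157
  σ(Q2,Q3) = 0.06 × 0.82 × 1.27 = 0.0625
σ²_T = Σσ²ᵢ + 2·Σσ_ij = 4.0014 + 2 × 0.8468 = 5.6950
α = (3/2)·(1 − 4.0014/5.6950) = 0.45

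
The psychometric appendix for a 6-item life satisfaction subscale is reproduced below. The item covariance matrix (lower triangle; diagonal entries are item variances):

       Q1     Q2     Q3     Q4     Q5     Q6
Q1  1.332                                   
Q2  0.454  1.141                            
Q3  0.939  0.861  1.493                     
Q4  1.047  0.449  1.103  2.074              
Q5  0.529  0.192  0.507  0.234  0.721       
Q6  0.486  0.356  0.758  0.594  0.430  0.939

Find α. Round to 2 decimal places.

ΣVar(i) = 1.332 + 1.141 + 1.493 + 2.074 + 0.721 + 0.939 = 7.700
Sum of the distinct covariances = 8.939
σ²_total = 7.700 + 2 × 8.939 = 25.578
α = (k/(k−1))·(1 − ΣVar(i)/σ²_total) = (6/5)·(1 − 7.700/25.578) = 0.84

α = 0.84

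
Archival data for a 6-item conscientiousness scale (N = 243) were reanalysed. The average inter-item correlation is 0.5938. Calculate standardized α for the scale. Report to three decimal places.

Standardized α = k·r̄ / (1 + (k−1)·r̄) = 6 × 0.5938 / (1 + 5 × 0.5938)
  = 3.5628 / 3.9690 = 0.898

α = 0.898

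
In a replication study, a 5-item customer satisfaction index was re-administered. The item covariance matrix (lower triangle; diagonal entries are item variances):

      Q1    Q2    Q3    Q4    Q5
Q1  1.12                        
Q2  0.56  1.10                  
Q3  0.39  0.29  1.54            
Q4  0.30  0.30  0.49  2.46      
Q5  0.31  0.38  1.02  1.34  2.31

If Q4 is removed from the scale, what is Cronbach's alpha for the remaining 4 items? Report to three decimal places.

Remaining items: Q1, Q2, Q3, Q5 (k = 4).
Σσᵢ² = 1.12 + 1.10 + 1.54 + 2.31 = 6.07
σ²_T = 6.07 + 2 × 2.95 = 11.97
α (item deleted) = (4/3)·(1 − 6.07/11.97) = 0.657

Cronbach's alpha = 0.657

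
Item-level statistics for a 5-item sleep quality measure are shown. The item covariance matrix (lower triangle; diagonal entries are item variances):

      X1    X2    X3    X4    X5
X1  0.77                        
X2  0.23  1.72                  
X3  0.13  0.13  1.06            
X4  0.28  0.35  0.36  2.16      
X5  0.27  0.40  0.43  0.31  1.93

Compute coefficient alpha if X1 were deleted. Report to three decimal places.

Remaining items: X2, X3, X4, X5 (k = 4).
Σσ²ᵢ = 1.72 + 1.06 + 2.16 + 1.93 = 6.87
total variance = 6.87 + 2 × 1.98 = 10.83
α (item deleted) = (4/3)·(1 − 6.87/10.83) = 0.488

α = 0.488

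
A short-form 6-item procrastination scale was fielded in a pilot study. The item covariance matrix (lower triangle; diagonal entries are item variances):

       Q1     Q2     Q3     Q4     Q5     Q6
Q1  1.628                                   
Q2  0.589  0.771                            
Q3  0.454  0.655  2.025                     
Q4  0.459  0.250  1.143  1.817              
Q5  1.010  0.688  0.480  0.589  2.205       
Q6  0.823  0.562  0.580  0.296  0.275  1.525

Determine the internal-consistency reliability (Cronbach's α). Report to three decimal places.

Cronbach's α = 0.768

sum of item variances = 1.628 + 0.771 + 2.025 + 1.817 + 2.205 + 1.525 = 9.971
Sum of the distinct covariances = 8.853
total variance = 9.971 + 2 × 8.853 = 27.677
α = (k/(k−1))·(1 − sum of item variances/total variance) = (6/5)·(1 − 9.971/27.677) = 0.768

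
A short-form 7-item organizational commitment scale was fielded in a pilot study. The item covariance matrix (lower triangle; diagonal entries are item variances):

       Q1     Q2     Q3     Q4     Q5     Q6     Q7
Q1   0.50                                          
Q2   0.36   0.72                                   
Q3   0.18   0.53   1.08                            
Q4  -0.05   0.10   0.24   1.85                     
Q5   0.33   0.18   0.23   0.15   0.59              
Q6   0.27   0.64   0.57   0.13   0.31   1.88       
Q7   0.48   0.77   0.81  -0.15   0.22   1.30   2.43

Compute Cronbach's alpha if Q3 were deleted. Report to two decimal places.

α = 0.67

Remaining items: Q1, Q2, Q4, Q5, Q6, Q7 (k = 6).
Σσᵢ² = 0.50 + 0.72 + 1.85 + 0.59 + 1.88 + 2.43 = 7.97
σ²_total = 7.97 + 2 × 5.04 = 18.05
α (item deleted) = (6/5)·(1 − 7.97/18.05) = 0.67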